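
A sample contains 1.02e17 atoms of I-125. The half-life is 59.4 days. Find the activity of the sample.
A = λN = 1.19e15 decays/day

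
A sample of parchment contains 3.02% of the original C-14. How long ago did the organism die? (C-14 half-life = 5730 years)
Age = t½ × log₂(1/ratio) = 28930 years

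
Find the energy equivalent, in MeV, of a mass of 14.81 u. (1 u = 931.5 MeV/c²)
E = mc² = 13800 MeV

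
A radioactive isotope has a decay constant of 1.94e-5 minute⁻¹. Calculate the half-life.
t½ = ln(2)/λ = 35730 minutes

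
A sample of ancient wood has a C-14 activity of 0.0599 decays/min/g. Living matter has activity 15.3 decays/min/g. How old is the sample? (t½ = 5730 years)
Age = t½ × log₂(A₀/A) = 45820 years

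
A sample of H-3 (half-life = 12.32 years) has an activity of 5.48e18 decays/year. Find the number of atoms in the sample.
N = A/λ = 9.74e19 atoms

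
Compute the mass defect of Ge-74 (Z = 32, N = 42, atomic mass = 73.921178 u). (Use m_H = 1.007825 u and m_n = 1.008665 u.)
Δm = Z·m_H + N·m_n − M = 0.6932 u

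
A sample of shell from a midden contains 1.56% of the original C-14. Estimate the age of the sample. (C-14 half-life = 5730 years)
Age = t½ × log₂(1/ratio) = 34390 years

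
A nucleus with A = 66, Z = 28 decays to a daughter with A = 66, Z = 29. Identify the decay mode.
ΔA = 0, ΔZ = +1 ⇒ beta-minus decay (β⁻)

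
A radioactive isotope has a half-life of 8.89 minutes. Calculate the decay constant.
λ = ln(2)/t½ = 0.07797 minute⁻¹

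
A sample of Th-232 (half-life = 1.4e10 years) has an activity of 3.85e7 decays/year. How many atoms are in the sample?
N = A/λ = 7.776e17 atoms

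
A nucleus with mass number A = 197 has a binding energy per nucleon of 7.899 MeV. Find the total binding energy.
B.E. = 7.899 × 197 = 1556 MeV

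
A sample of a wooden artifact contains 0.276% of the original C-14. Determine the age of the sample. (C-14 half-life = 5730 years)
Age = t½ × log₂(1/ratio) = 48710 years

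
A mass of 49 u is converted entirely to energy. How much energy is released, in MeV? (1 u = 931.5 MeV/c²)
E = mc² = 45640 MeV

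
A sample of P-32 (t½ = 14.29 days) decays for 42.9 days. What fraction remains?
N/N₀ = (1/2)^(t/t½) = 0.1248 = 12.5%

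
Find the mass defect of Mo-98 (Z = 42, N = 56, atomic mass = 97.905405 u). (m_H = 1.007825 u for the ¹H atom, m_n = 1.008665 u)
Δm = Z·m_H + N·m_n − M = 0.9085 u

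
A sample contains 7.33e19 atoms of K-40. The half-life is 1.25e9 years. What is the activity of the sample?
A = λN = 4.065e10 decays/year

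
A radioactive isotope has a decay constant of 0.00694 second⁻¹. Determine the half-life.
t½ = ln(2)/λ = 99.88 seconds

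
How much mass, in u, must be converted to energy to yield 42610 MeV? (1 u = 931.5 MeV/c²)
m = E/c² = 45.74 u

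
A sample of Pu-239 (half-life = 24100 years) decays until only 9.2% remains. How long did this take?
t = t½ × log₂(N₀/N) = 82960 years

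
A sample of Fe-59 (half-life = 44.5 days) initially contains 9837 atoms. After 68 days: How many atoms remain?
N = N₀(1/2)^(t/t½) = 3411 atoms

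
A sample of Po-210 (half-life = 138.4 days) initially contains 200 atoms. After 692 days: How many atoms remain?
N = N₀(1/2)^(t/t½) = 6.25 atoms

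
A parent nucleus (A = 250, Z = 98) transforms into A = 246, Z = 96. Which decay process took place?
ΔA = -4, ΔZ = -2 ⇒ alpha decay (α)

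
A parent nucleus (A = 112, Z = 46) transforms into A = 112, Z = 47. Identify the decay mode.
ΔA = 0, ΔZ = +1 ⇒ beta-minus decay (β⁻)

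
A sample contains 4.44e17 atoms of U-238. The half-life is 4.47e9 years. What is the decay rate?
A = λN = 6.885e7 decays/year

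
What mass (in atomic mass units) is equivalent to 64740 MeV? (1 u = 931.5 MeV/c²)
m = E/c² = 69.5 u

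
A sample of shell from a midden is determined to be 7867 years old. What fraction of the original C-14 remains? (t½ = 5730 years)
N/N₀ = (1/2)^(t/t½) = 0.3861 = 38.6%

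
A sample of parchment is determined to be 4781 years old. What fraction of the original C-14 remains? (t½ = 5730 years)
N/N₀ = (1/2)^(t/t½) = 0.5608 = 56.1%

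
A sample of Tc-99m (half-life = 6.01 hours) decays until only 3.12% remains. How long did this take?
t = t½ × log₂(N₀/N) = 30.06 hours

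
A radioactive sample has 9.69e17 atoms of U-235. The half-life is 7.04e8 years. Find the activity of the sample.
A = λN = 9.541e8 decays/year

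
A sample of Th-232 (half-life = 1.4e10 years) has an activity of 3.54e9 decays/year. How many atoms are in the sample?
N = A/λ = 7.15e19 atoms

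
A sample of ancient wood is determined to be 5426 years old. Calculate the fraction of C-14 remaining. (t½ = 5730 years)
N/N₀ = (1/2)^(t/t½) = 0.5187 = 51.9%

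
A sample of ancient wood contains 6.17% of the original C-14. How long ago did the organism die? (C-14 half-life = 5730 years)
Age = t½ × log₂(1/ratio) = 23030 years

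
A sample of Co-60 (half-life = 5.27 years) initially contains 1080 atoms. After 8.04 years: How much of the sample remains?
N = N₀(1/2)^(t/t½) = 375.1 atoms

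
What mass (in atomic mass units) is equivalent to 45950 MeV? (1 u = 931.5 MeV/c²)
m = E/c² = 49.33 u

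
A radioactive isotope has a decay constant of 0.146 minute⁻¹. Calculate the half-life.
t½ = ln(2)/λ = 4.748 minutes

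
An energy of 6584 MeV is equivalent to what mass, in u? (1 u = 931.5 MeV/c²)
m = E/c² = 7.068 u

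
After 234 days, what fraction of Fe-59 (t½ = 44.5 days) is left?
N/N₀ = (1/2)^(t/t½) = 0.02612 = 2.61%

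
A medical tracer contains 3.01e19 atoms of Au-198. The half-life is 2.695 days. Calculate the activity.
A = λN = 7.742e18 decays/day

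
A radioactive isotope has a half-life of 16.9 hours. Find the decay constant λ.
λ = ln(2)/t½ = 0.04101 hour⁻¹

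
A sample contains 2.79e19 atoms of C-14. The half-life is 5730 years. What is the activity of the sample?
A = λN = 3.375e15 decays/year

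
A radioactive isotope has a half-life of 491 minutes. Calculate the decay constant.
λ = ln(2)/t½ = 0.001412 minute⁻¹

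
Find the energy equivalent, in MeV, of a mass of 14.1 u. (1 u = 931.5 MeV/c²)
E = mc² = 13130 MeV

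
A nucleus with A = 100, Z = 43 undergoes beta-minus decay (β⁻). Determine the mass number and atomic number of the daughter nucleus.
Daughter: A = 100, Z = 44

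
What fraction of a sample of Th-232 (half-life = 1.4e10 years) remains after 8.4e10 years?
N/N₀ = (1/2)^(t/t½) = 0.01562 = 1.56%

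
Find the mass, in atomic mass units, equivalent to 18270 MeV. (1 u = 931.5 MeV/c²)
m = E/c² = 19.61 u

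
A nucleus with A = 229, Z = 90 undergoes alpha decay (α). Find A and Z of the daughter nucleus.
Daughter: A = 225, Z = 88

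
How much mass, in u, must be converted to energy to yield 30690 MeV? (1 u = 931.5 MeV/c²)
m = E/c² = 32.95 u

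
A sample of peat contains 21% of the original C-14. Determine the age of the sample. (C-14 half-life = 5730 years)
Age = t½ × log₂(1/ratio) = 12900 years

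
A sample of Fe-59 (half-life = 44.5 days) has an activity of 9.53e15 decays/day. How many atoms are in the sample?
N = A/λ = 6.118e17 atoms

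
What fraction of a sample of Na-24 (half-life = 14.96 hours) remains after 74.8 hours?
N/N₀ = (1/2)^(t/t½) = 0.03125 = 3.13%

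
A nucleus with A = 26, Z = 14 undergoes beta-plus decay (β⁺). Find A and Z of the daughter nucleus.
Daughter: A = 26, Z = 13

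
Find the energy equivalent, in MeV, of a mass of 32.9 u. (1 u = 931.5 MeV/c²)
E = mc² = 30650 MeV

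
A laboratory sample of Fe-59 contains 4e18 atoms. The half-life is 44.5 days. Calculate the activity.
A = λN = 6.231e16 decays/day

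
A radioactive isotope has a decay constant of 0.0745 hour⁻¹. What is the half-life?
t½ = ln(2)/λ = 9.304 hours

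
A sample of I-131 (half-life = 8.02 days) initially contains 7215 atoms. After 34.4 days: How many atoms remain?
N = N₀(1/2)^(t/t½) = 369 atoms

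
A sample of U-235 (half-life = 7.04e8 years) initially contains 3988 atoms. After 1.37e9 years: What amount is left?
N = N₀(1/2)^(t/t½) = 1035 atoms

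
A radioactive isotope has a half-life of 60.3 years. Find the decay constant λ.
λ = ln(2)/t½ = 0.01149 year⁻¹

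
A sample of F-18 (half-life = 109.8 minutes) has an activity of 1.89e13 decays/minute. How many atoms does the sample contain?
N = A/λ = 2.994e15 atoms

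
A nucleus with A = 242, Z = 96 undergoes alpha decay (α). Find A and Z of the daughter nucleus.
Daughter: A = 238, Z = 94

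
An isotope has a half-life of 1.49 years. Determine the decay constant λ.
λ = ln(2)/t½ = 0.4652 year⁻¹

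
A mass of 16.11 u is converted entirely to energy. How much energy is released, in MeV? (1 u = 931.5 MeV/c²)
E = mc² = 15010 MeV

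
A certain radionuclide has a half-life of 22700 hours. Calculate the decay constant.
λ = ln(2)/t½ = 3.054e-5 hour⁻¹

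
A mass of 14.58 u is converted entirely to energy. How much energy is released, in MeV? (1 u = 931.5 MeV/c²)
E = mc² = 13580 MeV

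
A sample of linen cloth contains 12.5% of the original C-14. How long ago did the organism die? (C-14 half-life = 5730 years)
Age = t½ × log₂(1/ratio) = 17190 years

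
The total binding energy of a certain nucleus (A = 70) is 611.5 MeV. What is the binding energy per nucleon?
B.E./A = 611.5/70 = 8.736 MeV/nucleon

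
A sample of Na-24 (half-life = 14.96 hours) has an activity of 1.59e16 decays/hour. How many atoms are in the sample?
N = A/λ = 3.432e17 atoms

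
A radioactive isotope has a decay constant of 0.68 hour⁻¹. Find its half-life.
t½ = ln(2)/λ = 1.019 hours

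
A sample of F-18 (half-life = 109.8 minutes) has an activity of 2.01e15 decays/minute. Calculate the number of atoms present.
N = A/λ = 3.184e17 atoms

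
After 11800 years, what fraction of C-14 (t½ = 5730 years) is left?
N/N₀ = (1/2)^(t/t½) = 0.2399 = 24%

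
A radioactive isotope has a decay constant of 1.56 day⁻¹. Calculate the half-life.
t½ = ln(2)/λ = 0.4443 days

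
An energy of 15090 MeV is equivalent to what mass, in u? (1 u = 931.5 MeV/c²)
m = E/c² = 16.2 u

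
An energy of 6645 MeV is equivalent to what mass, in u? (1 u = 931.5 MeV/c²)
m = E/c² = 7.134 u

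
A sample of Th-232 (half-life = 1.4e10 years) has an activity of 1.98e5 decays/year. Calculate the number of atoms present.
N = A/λ = 3.999e15 atoms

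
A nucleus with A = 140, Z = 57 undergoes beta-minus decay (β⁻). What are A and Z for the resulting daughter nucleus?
Daughter: A = 140, Z = 58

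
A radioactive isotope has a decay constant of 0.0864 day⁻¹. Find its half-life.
t½ = ln(2)/λ = 8.023 days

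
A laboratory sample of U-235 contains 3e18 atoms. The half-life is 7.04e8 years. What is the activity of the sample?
A = λN = 2.954e9 decays/year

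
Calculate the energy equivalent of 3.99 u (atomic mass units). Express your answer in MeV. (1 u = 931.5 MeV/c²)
E = mc² = 3717 MeV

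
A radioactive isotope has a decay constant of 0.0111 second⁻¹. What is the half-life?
t½ = ln(2)/λ = 62.45 seconds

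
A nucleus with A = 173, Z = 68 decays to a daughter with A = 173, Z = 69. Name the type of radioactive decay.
ΔA = 0, ΔZ = +1 ⇒ beta-minus decay (β⁻)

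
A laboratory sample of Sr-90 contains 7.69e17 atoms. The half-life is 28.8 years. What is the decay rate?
A = λN = 1.851e16 decays/year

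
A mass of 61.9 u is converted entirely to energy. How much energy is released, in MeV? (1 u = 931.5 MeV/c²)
E = mc² = 57660 MeV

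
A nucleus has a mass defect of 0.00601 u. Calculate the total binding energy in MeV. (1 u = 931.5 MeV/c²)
B.E. = Δm × 931.5 = 5.598 MeV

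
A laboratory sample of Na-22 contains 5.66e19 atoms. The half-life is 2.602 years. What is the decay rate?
A = λN = 1.508e19 decays/year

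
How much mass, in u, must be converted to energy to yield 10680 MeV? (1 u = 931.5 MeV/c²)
m = E/c² = 11.47 u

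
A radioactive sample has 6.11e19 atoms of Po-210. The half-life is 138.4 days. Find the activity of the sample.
A = λN = 3.06e17 decays/day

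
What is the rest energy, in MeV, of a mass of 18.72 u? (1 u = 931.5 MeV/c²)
E = mc² = 17440 MeV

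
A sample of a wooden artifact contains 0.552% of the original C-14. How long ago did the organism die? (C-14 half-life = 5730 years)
Age = t½ × log₂(1/ratio) = 42980 years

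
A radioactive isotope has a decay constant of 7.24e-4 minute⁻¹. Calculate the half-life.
t½ = ln(2)/λ = 957.4 minutes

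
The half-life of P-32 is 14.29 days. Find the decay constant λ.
λ = ln(2)/t½ = 0.04851 day⁻¹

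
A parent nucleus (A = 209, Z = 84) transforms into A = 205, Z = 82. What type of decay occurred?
ΔA = -4, ΔZ = -2 ⇒ alpha decay (α)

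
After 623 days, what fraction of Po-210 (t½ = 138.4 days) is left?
N/N₀ = (1/2)^(t/t½) = 0.04415 = 4.41%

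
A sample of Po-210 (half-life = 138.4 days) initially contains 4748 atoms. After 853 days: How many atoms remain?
N = N₀(1/2)^(t/t½) = 66.25 atoms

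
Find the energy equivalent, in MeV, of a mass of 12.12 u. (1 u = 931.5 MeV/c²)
E = mc² = 11290 MeV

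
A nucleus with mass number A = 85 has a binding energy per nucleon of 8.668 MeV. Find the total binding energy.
B.E. = 8.668 × 85 = 736.8 MeV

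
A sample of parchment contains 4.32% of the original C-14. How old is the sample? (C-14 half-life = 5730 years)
Age = t½ × log₂(1/ratio) = 25970 years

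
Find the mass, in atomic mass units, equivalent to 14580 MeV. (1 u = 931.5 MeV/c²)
m = E/c² = 15.65 u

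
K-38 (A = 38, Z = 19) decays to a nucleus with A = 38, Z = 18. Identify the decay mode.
ΔA = 0, ΔZ = -1 ⇒ beta-plus decay (β⁺) or electron capture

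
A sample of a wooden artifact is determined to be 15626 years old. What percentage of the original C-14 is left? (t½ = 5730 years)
N/N₀ = (1/2)^(t/t½) = 0.151 = 15.1%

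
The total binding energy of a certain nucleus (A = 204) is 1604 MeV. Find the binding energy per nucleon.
B.E./A = 1604/204 = 7.863 MeV/nucleon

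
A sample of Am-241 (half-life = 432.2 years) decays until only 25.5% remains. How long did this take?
t = t½ × log₂(N₀/N) = 852.1 years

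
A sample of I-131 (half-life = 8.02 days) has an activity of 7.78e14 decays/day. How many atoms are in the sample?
N = A/λ = 9.002e15 atoms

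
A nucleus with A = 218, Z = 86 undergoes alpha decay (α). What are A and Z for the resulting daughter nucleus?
Daughter: A = 214, Z = 84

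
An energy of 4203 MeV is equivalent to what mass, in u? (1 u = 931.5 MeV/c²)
m = E/c² = 4.512 u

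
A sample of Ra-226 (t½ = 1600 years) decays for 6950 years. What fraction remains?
N/N₀ = (1/2)^(t/t½) = 0.04925 = 4.92%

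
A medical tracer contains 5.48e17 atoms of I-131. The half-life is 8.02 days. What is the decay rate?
A = λN = 4.736e16 decays/day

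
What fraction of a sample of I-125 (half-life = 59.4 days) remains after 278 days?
N/N₀ = (1/2)^(t/t½) = 0.03901 = 3.9%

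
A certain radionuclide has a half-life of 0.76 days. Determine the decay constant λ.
λ = ln(2)/t½ = 0.912 day⁻¹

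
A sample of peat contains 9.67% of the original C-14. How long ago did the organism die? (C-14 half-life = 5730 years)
Age = t½ × log₂(1/ratio) = 19310 years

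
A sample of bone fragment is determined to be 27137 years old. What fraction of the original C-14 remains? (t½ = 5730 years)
N/N₀ = (1/2)^(t/t½) = 0.03753 = 3.75%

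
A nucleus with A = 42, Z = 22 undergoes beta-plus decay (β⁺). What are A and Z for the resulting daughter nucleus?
Daughter: A = 42, Z = 21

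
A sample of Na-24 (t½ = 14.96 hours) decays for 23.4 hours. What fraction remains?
N/N₀ = (1/2)^(t/t½) = 0.3382 = 33.8%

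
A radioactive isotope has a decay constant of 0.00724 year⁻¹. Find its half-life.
t½ = ln(2)/λ = 95.74 years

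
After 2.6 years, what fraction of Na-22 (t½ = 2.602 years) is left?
N/N₀ = (1/2)^(t/t½) = 0.5003 = 50%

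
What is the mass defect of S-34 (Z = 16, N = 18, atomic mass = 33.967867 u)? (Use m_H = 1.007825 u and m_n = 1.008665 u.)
Δm = Z·m_H + N·m_n − M = 0.3133 u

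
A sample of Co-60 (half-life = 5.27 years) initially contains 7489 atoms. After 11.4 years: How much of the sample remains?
N = N₀(1/2)^(t/t½) = 1672 atoms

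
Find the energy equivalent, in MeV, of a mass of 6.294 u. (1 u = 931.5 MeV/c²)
E = mc² = 5863 MeV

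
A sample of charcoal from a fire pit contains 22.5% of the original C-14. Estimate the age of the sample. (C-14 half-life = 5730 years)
Age = t½ × log₂(1/ratio) = 12330 years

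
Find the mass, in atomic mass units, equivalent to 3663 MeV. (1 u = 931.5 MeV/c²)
m = E/c² = 3.932 u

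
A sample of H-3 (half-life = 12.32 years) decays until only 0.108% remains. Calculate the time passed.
t = t½ × log₂(N₀/N) = 121.4 years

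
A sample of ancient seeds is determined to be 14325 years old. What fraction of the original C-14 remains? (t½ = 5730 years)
N/N₀ = (1/2)^(t/t½) = 0.1768 = 17.7%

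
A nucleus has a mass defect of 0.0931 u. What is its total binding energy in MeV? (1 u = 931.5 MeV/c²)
B.E. = Δm × 931.5 = 86.72 MeV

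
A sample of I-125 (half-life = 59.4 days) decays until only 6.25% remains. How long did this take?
t = t½ × log₂(N₀/N) = 237.6 days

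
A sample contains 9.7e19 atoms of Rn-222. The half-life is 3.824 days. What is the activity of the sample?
A = λN = 1.758e19 decays/day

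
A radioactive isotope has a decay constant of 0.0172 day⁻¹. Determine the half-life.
t½ = ln(2)/λ = 40.3 days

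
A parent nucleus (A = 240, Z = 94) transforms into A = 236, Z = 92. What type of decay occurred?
ΔA = -4, ΔZ = -2 ⇒ alpha decay (α)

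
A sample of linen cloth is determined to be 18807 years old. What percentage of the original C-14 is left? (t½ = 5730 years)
N/N₀ = (1/2)^(t/t½) = 0.1028 = 10.3%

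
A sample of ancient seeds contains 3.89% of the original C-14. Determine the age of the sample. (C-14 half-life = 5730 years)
Age = t½ × log₂(1/ratio) = 26840 years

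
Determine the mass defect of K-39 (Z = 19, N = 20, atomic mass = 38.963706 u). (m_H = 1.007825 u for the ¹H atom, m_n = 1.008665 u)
Δm = Z·m_H + N·m_n − M = 0.3583 u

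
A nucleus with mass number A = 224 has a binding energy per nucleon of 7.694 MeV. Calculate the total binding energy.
B.E. = 7.694 × 224 = 1723 MeV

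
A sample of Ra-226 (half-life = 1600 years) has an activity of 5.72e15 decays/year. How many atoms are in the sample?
N = A/λ = 1.32e19 atoms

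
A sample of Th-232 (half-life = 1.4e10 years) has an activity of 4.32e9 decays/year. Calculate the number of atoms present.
N = A/λ = 8.725e19 atoms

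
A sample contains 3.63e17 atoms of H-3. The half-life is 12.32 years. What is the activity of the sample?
A = λN = 2.042e16 decays/year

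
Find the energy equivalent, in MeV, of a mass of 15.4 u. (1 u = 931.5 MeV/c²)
E = mc² = 14350 MeV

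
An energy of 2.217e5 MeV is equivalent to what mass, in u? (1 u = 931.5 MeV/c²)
m = E/c² = 238 u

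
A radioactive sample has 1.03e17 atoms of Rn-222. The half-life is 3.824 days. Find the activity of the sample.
A = λN = 1.867e16 decays/day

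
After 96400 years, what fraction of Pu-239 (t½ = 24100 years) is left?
N/N₀ = (1/2)^(t/t½) = 0.0625 = 6.25%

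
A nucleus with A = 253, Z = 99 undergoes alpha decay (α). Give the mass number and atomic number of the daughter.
Daughter: A = 249, Z = 97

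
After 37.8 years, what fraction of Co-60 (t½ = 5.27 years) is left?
N/N₀ = (1/2)^(t/t½) = 0.006931 = 0.693%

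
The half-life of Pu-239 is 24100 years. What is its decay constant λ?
λ = ln(2)/t½ = 2.876e-5 year⁻¹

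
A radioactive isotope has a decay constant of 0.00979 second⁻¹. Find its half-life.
t½ = ln(2)/λ = 70.8 seconds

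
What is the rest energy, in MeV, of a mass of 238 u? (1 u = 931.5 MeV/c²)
E = mc² = 2.217e5 MeV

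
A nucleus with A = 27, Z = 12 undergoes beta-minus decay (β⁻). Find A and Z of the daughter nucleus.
Daughter: A = 27, Z = 13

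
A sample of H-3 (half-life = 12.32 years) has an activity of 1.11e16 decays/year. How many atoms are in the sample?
N = A/λ = 1.973e17 atoms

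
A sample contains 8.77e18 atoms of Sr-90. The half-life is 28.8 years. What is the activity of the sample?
A = λN = 2.111e17 decays/year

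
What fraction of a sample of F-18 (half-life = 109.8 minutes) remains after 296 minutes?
N/N₀ = (1/2)^(t/t½) = 0.1543 = 15.4%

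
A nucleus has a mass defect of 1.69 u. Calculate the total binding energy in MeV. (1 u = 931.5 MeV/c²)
B.E. = Δm × 931.5 = 1574 MeV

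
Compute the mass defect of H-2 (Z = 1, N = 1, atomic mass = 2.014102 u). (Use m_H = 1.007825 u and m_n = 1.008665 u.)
Δm = Z·m_H + N·m_n − M = 0.002388 u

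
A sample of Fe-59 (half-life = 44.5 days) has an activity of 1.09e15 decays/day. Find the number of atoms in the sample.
N = A/λ = 6.998e16 atoms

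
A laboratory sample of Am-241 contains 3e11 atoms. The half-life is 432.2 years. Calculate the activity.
A = λN = 4.811e8 decays/year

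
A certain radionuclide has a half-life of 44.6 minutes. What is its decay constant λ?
λ = ln(2)/t½ = 0.01554 minute⁻¹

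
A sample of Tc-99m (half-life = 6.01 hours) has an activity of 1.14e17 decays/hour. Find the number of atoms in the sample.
N = A/λ = 9.884e17 atoms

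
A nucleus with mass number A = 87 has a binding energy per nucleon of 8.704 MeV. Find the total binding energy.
B.E. = 8.704 × 87 = 757.2 MeV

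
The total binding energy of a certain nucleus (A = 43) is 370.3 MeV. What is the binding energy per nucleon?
B.E./A = 370.3/43 = 8.612 MeV/nucleon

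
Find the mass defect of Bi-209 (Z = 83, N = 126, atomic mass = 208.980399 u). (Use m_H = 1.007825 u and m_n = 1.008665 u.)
Δm = Z·m_H + N·m_n − M = 1.761 u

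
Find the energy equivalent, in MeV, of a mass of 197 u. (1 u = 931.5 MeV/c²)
E = mc² = 1.835e5 MeV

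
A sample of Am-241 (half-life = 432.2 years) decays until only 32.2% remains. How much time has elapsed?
t = t½ × log₂(N₀/N) = 706.6 years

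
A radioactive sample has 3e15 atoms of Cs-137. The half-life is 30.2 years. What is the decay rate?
A = λN = 6.886e13 decays/year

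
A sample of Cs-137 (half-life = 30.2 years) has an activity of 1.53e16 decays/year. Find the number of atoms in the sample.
N = A/λ = 6.666e17 atoms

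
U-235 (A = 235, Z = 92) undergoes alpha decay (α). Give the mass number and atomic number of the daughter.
Daughter: A = 231, Z = 90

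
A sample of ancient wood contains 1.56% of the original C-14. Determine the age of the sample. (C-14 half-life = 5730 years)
Age = t½ × log₂(1/ratio) = 34390 years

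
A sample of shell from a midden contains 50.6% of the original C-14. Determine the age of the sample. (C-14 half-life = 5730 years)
Age = t½ × log₂(1/ratio) = 5631 years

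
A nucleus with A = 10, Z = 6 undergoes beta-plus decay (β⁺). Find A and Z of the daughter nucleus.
Daughter: A = 10, Z = 5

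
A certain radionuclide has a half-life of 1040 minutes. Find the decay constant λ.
λ = ln(2)/t½ = 6.665e-4 minute⁻¹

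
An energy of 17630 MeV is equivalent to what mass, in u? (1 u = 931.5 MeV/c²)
m = E/c² = 18.93 u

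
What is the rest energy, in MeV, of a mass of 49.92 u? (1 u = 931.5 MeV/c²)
E = mc² = 46500 MeV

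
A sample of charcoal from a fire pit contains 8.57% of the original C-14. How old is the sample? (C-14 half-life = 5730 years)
Age = t½ × log₂(1/ratio) = 20310 years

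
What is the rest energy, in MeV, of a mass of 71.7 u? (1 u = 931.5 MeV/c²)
E = mc² = 66790 MeV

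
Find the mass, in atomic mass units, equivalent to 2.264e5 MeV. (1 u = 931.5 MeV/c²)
m = E/c² = 243 u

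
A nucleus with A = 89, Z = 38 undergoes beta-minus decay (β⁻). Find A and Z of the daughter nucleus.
Daughter: A = 89, Z = 39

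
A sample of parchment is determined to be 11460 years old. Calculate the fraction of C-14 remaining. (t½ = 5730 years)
N/N₀ = (1/2)^(t/t½) = 0.25 = 25%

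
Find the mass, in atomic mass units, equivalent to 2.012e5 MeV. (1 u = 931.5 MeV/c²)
m = E/c² = 216 u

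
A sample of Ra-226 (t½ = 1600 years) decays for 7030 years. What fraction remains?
N/N₀ = (1/2)^(t/t½) = 0.04757 = 4.76%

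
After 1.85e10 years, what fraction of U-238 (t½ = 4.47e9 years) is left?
N/N₀ = (1/2)^(t/t½) = 0.05677 = 5.68%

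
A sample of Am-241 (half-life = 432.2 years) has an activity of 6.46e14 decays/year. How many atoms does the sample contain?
N = A/λ = 4.028e17 atoms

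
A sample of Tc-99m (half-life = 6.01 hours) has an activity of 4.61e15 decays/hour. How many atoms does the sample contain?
N = A/λ = 3.997e16 atoms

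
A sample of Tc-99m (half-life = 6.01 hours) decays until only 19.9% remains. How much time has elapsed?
t = t½ × log₂(N₀/N) = 14 hours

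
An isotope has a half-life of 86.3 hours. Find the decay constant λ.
λ = ln(2)/t½ = 0.008032 hour⁻¹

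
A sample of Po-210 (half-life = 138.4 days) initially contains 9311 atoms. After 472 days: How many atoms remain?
N = N₀(1/2)^(t/t½) = 875.7 atoms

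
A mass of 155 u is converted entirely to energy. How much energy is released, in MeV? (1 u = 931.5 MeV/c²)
E = mc² = 1.444e5 MeV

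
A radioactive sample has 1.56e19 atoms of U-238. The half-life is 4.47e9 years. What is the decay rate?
A = λN = 2.419e9 decays/year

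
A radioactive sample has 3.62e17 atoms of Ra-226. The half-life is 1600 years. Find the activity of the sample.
A = λN = 1.568e14 decays/year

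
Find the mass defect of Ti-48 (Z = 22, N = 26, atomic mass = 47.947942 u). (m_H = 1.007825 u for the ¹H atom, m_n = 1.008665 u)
Δm = Z·m_H + N·m_n − M = 0.4495 u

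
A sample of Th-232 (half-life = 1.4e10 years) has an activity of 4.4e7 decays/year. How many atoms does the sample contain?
N = A/λ = 8.887e17 atoms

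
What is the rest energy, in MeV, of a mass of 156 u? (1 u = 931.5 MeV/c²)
E = mc² = 1.453e5 MeV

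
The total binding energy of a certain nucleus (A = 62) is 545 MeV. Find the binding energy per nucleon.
B.E./A = 545/62 = 8.79 MeV/nucleon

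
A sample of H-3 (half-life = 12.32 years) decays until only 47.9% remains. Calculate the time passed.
t = t½ × log₂(N₀/N) = 13.08 years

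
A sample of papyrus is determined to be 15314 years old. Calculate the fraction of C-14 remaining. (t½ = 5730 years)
N/N₀ = (1/2)^(t/t½) = 0.1568 = 15.7%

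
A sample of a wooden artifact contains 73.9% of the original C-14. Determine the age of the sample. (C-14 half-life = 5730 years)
Age = t½ × log₂(1/ratio) = 2500 years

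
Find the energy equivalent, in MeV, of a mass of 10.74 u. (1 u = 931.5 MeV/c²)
E = mc² = 10000 MeV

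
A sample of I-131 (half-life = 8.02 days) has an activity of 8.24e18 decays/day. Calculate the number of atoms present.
N = A/λ = 9.534e19 atoms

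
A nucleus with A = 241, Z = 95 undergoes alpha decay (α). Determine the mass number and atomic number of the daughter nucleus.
Daughter: A = 237, Z = 93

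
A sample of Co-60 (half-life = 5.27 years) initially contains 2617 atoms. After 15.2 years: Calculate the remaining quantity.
N = N₀(1/2)^(t/t½) = 354.5 atoms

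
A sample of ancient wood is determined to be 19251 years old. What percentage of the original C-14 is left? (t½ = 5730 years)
N/N₀ = (1/2)^(t/t½) = 0.09742 = 9.74%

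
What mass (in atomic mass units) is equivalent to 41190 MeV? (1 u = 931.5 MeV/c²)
m = E/c² = 44.22 u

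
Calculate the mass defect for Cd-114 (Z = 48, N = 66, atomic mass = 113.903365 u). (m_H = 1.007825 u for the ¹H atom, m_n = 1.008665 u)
Δm = Z·m_H + N·m_n − M = 1.044 u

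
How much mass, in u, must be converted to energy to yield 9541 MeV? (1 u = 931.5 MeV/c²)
m = E/c² = 10.24 u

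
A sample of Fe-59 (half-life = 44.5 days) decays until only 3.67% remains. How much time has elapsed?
t = t½ × log₂(N₀/N) = 212.2 days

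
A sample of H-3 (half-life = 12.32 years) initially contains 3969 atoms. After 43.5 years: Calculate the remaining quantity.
N = N₀(1/2)^(t/t½) = 343.4 atoms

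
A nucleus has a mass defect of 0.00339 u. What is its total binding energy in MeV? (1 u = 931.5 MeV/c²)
B.E. = Δm × 931.5 = 3.158 MeV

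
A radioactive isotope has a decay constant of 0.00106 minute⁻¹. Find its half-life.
t½ = ln(2)/λ = 653.9 minutes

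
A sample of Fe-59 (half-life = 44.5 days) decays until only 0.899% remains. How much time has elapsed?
t = t½ × log₂(N₀/N) = 302.5 days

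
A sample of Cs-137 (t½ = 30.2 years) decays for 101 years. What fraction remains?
N/N₀ = (1/2)^(t/t½) = 0.09846 = 9.85%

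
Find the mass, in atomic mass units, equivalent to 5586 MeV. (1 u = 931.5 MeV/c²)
m = E/c² = 5.997 u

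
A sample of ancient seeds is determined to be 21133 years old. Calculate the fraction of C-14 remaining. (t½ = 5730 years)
N/N₀ = (1/2)^(t/t½) = 0.07758 = 7.76%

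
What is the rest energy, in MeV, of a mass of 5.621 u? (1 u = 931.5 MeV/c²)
E = mc² = 5236 MeV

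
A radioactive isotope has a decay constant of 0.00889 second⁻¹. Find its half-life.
t½ = ln(2)/λ = 77.97 seconds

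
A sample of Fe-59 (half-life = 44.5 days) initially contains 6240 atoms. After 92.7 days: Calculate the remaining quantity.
N = N₀(1/2)^(t/t½) = 1473 atoms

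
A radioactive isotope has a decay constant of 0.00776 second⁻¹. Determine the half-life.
t½ = ln(2)/λ = 89.32 seconds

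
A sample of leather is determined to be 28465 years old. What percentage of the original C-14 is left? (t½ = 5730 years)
N/N₀ = (1/2)^(t/t½) = 0.03196 = 3.2%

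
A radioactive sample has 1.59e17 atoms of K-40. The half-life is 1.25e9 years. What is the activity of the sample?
A = λN = 8.817e7 decays/year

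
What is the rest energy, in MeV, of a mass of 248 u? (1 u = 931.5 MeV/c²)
E = mc² = 2.31e5 MeV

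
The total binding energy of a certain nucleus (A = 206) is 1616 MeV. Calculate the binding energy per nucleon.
B.E./A = 1616/206 = 7.845 MeV/nucleon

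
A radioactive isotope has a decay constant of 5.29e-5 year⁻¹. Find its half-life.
t½ = ln(2)/λ = 13100 years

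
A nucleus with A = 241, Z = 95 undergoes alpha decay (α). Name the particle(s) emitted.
α particle = ⁴₂He (2 protons + 2 neutrons)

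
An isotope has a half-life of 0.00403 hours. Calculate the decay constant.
λ = ln(2)/t½ = 172 hour⁻¹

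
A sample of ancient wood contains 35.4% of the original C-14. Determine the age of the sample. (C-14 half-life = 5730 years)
Age = t½ × log₂(1/ratio) = 8585 years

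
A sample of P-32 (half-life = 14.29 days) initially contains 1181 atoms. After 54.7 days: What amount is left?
N = N₀(1/2)^(t/t½) = 83.17 atoms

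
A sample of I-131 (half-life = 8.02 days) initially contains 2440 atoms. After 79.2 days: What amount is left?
N = N₀(1/2)^(t/t½) = 2.598 atoms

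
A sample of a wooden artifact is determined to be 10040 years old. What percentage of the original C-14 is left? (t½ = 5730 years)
N/N₀ = (1/2)^(t/t½) = 0.2969 = 29.7%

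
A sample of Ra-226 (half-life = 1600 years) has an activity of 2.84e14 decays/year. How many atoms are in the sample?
N = A/λ = 6.556e17 atoms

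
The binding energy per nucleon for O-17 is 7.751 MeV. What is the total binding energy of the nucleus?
B.E. = 7.751 × 17 = 131.8 MeV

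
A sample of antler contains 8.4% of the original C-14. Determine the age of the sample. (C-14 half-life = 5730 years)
Age = t½ × log₂(1/ratio) = 20480 years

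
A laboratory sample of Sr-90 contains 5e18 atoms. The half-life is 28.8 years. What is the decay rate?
A = λN = 1.203e17 decays/year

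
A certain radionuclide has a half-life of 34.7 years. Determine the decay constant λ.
λ = ln(2)/t½ = 0.01998 year⁻¹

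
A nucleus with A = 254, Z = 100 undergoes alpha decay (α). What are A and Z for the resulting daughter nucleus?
Daughter: A = 250, Z = 98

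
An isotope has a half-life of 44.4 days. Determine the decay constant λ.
λ = ln(2)/t½ = 0.01561 day⁻¹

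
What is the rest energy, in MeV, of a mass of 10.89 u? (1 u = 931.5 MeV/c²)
E = mc² = 10140 MeV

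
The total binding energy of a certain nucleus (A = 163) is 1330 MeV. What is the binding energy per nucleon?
B.E./A = 1330/163 = 8.16 MeV/nucleon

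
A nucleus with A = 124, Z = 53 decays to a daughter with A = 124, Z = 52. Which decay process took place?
ΔA = 0, ΔZ = -1 ⇒ beta-plus decay (β⁺) or electron capture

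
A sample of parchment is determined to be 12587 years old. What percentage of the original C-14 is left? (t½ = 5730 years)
N/N₀ = (1/2)^(t/t½) = 0.2181 = 21.8%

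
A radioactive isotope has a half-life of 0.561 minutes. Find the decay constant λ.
λ = ln(2)/t½ = 1.236 minute⁻¹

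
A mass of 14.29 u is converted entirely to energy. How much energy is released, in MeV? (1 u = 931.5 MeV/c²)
E = mc² = 13310 MeV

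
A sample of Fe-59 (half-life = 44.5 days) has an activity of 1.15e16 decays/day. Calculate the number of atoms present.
N = A/λ = 7.383e17 atoms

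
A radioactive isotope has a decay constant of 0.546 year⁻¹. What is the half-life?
t½ = ln(2)/λ = 1.27 years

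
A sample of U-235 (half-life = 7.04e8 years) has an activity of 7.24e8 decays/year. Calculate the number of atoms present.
N = A/λ = 7.353e17 atoms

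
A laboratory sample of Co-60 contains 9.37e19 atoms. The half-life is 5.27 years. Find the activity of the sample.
A = λN = 1.232e19 decays/year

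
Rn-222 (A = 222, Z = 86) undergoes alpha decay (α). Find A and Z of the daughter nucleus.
Daughter: A = 218, Z = 84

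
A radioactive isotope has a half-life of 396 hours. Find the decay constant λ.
λ = ln(2)/t½ = 0.00175 hour⁻¹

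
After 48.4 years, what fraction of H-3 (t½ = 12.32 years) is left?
N/N₀ = (1/2)^(t/t½) = 0.06567 = 6.57%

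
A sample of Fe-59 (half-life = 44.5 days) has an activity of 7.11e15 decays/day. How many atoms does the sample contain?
N = A/λ = 4.565e17 atoms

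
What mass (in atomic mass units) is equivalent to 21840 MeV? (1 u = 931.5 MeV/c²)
m = E/c² = 23.45 u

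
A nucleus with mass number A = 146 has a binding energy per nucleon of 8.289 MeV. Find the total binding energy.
B.E. = 8.289 × 146 = 1210 MeV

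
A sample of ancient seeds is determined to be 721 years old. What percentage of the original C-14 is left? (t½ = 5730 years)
N/N₀ = (1/2)^(t/t½) = 0.9165 = 91.6%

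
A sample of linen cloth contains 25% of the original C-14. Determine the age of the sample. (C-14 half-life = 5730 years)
Age = t½ × log₂(1/ratio) = 11460 years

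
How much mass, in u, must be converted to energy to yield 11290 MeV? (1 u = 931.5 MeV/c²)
m = E/c² = 12.12 u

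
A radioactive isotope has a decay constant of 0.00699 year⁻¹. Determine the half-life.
t½ = ln(2)/λ = 99.16 years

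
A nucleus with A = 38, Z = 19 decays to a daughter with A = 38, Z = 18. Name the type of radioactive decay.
ΔA = 0, ΔZ = -1 ⇒ beta-plus decay (β⁺) or electron capture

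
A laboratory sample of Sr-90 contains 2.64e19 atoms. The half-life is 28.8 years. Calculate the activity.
A = λN = 6.354e17 decays/year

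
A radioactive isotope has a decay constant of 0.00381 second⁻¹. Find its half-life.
t½ = ln(2)/λ = 181.9 seconds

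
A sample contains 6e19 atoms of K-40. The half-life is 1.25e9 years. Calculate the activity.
A = λN = 3.327e10 decays/year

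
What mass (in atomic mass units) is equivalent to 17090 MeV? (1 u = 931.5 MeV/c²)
m = E/c² = 18.35 u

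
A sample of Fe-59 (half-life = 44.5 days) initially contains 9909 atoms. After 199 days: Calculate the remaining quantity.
N = N₀(1/2)^(t/t½) = 446.5 atoms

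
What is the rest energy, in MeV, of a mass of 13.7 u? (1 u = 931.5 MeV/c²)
E = mc² = 12760 MeV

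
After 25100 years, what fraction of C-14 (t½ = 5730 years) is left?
N/N₀ = (1/2)^(t/t½) = 0.04801 = 4.8%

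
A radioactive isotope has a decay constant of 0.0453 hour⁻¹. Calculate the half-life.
t½ = ln(2)/λ = 15.3 hours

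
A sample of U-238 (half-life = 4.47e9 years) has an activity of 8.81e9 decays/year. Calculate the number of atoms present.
N = A/λ = 5.681e19 atoms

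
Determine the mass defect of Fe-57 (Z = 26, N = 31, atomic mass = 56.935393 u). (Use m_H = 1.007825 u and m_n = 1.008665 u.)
Δm = Z·m_H + N·m_n − M = 0.5367 u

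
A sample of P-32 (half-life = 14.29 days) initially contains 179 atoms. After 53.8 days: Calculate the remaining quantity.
N = N₀(1/2)^(t/t½) = 13.17 atoms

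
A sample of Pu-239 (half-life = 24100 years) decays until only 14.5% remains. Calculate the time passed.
t = t½ × log₂(N₀/N) = 67140 years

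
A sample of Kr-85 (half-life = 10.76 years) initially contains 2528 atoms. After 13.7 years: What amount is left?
N = N₀(1/2)^(t/t½) = 1046 atoms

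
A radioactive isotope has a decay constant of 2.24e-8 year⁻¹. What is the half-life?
t½ = ln(2)/λ = 3.094e7 years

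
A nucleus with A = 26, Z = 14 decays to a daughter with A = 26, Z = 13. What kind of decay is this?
ΔA = 0, ΔZ = -1 ⇒ beta-plus decay (β⁺) or electron capture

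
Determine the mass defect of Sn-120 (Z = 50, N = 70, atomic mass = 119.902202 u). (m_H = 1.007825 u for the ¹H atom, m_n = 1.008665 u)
Δm = Z·m_H + N·m_n − M = 1.096 u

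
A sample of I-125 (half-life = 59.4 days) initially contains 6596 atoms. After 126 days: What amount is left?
N = N₀(1/2)^(t/t½) = 1516 atoms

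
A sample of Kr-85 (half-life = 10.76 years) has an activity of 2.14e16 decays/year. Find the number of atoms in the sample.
N = A/λ = 3.322e17 atoms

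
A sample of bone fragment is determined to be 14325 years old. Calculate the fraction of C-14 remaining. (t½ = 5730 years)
N/N₀ = (1/2)^(t/t½) = 0.1768 = 17.7%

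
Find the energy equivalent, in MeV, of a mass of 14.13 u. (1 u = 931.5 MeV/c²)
E = mc² = 13160 MeV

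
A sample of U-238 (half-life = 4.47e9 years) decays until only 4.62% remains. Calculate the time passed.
t = t½ × log₂(N₀/N) = 1.983e10 years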